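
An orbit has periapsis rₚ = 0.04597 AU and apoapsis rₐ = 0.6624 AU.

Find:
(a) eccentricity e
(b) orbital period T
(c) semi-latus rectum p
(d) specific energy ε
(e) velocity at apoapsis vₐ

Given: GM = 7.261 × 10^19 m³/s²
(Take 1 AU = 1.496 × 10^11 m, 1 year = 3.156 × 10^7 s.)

Convert to SI: rₚ = 0.04597 AU = 6.87711e+09 m; rₐ = 0.6624 AU = 9.9095e+10 m.
(a) e = (rₐ − rₚ)/(rₐ + rₚ) = (9.9095e+10 − 6.87711e+09)/(9.9095e+10 + 6.87711e+09) ≈ 0.8702
(b) With a = (rₚ + rₐ)/2 = 5.29861e+10 m, T = 2π √(a³/GM) = 2π √((5.29861e+10)³/7.261e+19) s ≈ 8.993e+06 s
(c) From a = (rₚ + rₐ)/2 = 5.29861e+10 m and e = (rₐ − rₚ)/(rₐ + rₚ) = 0.870209, p = a(1 − e²) = 5.29861e+10 · (1 − (0.870209)²) ≈ 1.286e+10 m
(d) With a = (rₚ + rₐ)/2 = 5.29861e+10 m, ε = −GM/(2a) = −7.261e+19/(2 · 5.29861e+10) J/kg ≈ -6.852e+08 J/kg
(e) With a = (rₚ + rₐ)/2 = 5.29861e+10 m, vₐ = √(GM (2/rₐ − 1/a)) = √(7.261e+19 · (2/9.9095e+10 − 1/5.29861e+10)) m/s ≈ 9752 m/s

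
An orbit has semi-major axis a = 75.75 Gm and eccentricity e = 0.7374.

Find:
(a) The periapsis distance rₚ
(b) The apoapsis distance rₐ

Convert to SI: a = 75.75 Gm = 7.575e+10 m.
(a) rₚ = a(1 − e) = 7.575e+10 · (1 − 0.7374) = 7.575e+10 · 0.2626 ≈ 1.989e+10 m = 19.89 Gm.
(b) rₐ = a(1 + e) = 7.575e+10 · (1 + 0.7374) = 7.575e+10 · 1.7374 ≈ 1.316e+11 m = 131.6 Gm.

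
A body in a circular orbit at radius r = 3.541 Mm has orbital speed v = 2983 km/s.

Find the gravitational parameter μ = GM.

Convert to SI: r = 3.541 Mm = 3.541e+06 m; v = 2983 km/s = 2.983e+06 m/s.
For a circular orbit v² = GM/r, so GM = v² · r.
GM = (2.983e+06)² · 3.541e+06 m³/s² ≈ 3.151e+19 m³/s² = 3.151 × 10^19 m³/s².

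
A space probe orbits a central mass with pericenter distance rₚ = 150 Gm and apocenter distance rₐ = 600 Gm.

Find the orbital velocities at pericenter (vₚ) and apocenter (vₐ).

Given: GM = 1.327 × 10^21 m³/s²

Convert to SI: rₚ = 150 Gm = 1.5e+11 m; rₐ = 600 Gm = 6e+11 m.
Use the vis-viva equation v² = GM(2/r − 1/a) with a = (rₚ + rₐ)/2 = (1.5e+11 + 6e+11)/2 = 3.75e+11 m.
vₚ = √(GM · (2/rₚ − 1/a)) = √(1.327e+21 · (2/1.5e+11 − 1/3.75e+11)) m/s ≈ 1.19e+05 m/s = 119 km/s.
vₐ = √(GM · (2/rₐ − 1/a)) = √(1.327e+21 · (2/6e+11 − 1/3.75e+11)) m/s ≈ 2.974e+04 m/s = 29.74 km/s.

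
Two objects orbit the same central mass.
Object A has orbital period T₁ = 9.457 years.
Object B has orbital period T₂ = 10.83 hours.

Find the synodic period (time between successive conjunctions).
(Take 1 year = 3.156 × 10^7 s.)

Convert to SI: T₁ = 9.457 years = 2.98463e+08 s; T₂ = 10.83 hours = 38988 s.
T_syn = |T₁ · T₂ / (T₁ − T₂)|.
T_syn = |2.98463e+08 · 38988 / (2.98463e+08 − 38988)| s ≈ 3.899e+04 s = 10.83 hours.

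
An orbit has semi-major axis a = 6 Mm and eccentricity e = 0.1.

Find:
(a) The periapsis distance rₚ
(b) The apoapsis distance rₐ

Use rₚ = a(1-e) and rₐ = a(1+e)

Convert to SI: a = 6 Mm = 6e+06 m.
(a) rₚ = a(1 − e) = 6e+06 · (1 − 0.1) = 6e+06 · 0.9 ≈ 5.4e+06 m = 5.4 Mm.
(b) rₐ = a(1 + e) = 6e+06 · (1 + 0.1) = 6e+06 · 1.1 ≈ 6.6e+06 m = 6.6 Mm.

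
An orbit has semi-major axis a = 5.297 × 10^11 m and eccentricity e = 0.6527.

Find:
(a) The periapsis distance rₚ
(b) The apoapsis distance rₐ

(a) rₚ = a(1 − e) = 5.297e+11 · (1 − 0.6527) = 5.297e+11 · 0.3473 ≈ 1.84e+11 m = 1.84 × 10^11 m.
(b) rₐ = a(1 + e) = 5.297e+11 · (1 + 0.6527) = 5.297e+11 · 1.6527 ≈ 8.754e+11 m = 8.754 × 10^11 m.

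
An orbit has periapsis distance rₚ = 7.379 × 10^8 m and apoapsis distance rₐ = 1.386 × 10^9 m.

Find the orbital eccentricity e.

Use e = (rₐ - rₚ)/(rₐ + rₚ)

e = (rₐ − rₚ) / (rₐ + rₚ).
e = (1.386e+09 − 7.379e+08) / (1.386e+09 + 7.379e+08) = 6.481e+08 / 2.1239e+09 ≈ 0.3051.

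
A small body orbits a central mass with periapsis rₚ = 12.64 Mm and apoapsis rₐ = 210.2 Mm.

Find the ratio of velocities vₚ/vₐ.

Convert to SI: rₚ = 12.64 Mm = 1.264e+07 m; rₐ = 210.2 Mm = 2.102e+08 m.
Conservation of angular momentum gives rₚvₚ = rₐvₐ, so vₚ/vₐ = rₐ/rₚ.
vₚ/vₐ = 2.102e+08 / 1.264e+07 ≈ 16.63.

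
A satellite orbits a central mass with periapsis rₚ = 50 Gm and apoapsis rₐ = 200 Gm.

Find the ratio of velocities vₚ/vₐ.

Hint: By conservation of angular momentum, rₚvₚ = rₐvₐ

Convert to SI: rₚ = 50 Gm = 5e+10 m; rₐ = 200 Gm = 2e+11 m.
Conservation of angular momentum gives rₚvₚ = rₐvₐ, so vₚ/vₐ = rₐ/rₚ.
vₚ/vₐ = 2e+11 / 5e+10 ≈ 4.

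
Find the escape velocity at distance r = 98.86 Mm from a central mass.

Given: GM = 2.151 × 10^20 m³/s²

Convert to SI: r = 98.86 Mm = 9.886e+07 m.
Escape velocity comes from setting total energy to zero: ½v² − GM/r = 0 ⇒ v_esc = √(2GM / r).
v_esc = √(2 · 2.151e+20 / 9.886e+07) m/s ≈ 2.086e+06 m/s = 2086 km/s.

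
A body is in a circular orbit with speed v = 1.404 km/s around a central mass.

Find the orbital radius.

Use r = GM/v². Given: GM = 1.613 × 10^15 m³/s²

Convert to SI: v = 1.404 km/s = 1404 m/s.
For a circular orbit, v² = GM / r, so r = GM / v².
r = 1.613e+15 / (1404)² m ≈ 8.183e+08 m = 818.3 Mm.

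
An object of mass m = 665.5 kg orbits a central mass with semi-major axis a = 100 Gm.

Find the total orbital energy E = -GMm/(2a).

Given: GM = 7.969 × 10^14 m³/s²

Convert to SI: a = 100 Gm = 1e+11 m.
E = −GMm / (2a).
E = −7.969e+14 · 665.5 / (2 · 1e+11) J ≈ -2.652e+06 J = -2.652 MJ.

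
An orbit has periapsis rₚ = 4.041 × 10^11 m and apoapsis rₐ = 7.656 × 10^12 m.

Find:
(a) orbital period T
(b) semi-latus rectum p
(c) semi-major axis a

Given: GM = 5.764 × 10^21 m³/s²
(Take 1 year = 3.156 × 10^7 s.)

(a) With a = (rₚ + rₐ)/2 = 4.03005e+12 m, T = 2π √(a³/GM) = 2π √((4.03005e+12)³/5.764e+21) s ≈ 6.696e+08 s
(b) From a = (rₚ + rₐ)/2 = 4.03005e+12 m and e = (rₐ − rₚ)/(rₐ + rₚ) = 0.899728, p = a(1 − e²) = 4.03005e+12 · (1 − (0.899728)²) ≈ 7.677e+11 m
(c) a = (rₚ + rₐ)/2 = (4.041e+11 + 7.656e+12)/2 ≈ 4.03e+12 m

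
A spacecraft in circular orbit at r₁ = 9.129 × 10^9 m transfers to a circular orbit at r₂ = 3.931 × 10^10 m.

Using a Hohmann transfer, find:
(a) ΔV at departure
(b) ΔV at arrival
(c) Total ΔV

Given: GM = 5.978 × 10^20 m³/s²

Transfer semi-major axis: a_t = (r₁ + r₂)/2 = (9.129e+09 + 3.931e+10)/2 = 2.42195e+10 m.
Circular speeds: v₁ = √(GM/r₁) = 255898 m/s, v₂ = √(GM/r₂) = 123318 m/s.
Transfer speeds (vis-viva v² = GM(2/r − 1/a_t)): v₁ᵗ = 326013 m/s, v₂ᵗ = 75710.4 m/s.
(a) ΔV₁ = |v₁ᵗ − v₁| ≈ 7.012e+04 m/s = 70.12 km/s.
(b) ΔV₂ = |v₂ − v₂ᵗ| ≈ 4.761e+04 m/s = 47.61 km/s.
(c) ΔV_total = ΔV₁ + ΔV₂ ≈ 1.177e+05 m/s = 117.7 km/s.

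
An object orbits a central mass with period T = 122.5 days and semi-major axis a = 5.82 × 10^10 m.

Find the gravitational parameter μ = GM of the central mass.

Convert to SI: T = 122.5 days = 1.0584e+07 s.
GM = 4π² · a³ / T².
GM = 4π² · (5.82e+10)³ / (1.0584e+07)² m³/s² ≈ 6.948e+19 m³/s² = 6.948 × 10^19 m³/s².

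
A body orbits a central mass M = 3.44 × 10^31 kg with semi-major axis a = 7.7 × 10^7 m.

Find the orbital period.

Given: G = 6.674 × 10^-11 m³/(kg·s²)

GM = G · M = 6.674e-11 · 3.44e+31 = 2.29586e+21 m³/s².
Kepler's third law: T = 2π √(a³ / GM).
Substituting a = 7.7e+07 m and GM = 2.29586e+21 m³/s²:
T = 2π √((7.7e+07)³ / 2.29586e+21) s
T ≈ 88.6 s = 1.477 minutes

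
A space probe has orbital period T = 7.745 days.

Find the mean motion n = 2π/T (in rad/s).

Convert to SI: T = 7.745 days = 669168 s.
n = 2π / T.
n = 2π / 669168 s ≈ 9.39e-06 rad/s.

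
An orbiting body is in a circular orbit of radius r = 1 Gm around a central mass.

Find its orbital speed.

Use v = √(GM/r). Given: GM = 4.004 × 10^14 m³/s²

Convert to SI: r = 1 Gm = 1e+09 m.
For a circular orbit, gravity supplies the centripetal force, so v = √(GM / r).
v = √(4.004e+14 / 1e+09) m/s ≈ 632.8 m/s = 632.8 m/s.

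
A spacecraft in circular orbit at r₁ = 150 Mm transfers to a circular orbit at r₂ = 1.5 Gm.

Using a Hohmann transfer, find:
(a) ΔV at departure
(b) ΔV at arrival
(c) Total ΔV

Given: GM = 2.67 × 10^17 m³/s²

Convert to SI: r₁ = 150 Mm = 1.5e+08 m; r₂ = 1.5 Gm = 1.5e+09 m.
Transfer semi-major axis: a_t = (r₁ + r₂)/2 = (1.5e+08 + 1.5e+09)/2 = 8.25e+08 m.
Circular speeds: v₁ = √(GM/r₁) = 42190 m/s, v₂ = √(GM/r₂) = 13341.7 m/s.
Transfer speeds (vis-viva v² = GM(2/r − 1/a_t)): v₁ᵗ = 56889 m/s, v₂ᵗ = 5688.9 m/s.
(a) ΔV₁ = |v₁ᵗ − v₁| ≈ 1.47e+04 m/s = 14.7 km/s.
(b) ΔV₂ = |v₂ − v₂ᵗ| ≈ 7653 m/s = 7.653 km/s.
(c) ΔV_total = ΔV₁ + ΔV₂ ≈ 2.235e+04 m/s = 22.35 km/s.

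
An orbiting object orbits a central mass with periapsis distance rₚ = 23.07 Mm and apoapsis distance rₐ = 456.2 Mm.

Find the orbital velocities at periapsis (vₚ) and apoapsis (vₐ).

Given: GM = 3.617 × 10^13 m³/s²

Convert to SI: rₚ = 23.07 Mm = 2.307e+07 m; rₐ = 456.2 Mm = 4.562e+08 m.
Use the vis-viva equation v² = GM(2/r − 1/a) with a = (rₚ + rₐ)/2 = (2.307e+07 + 4.562e+08)/2 = 2.39635e+08 m.
vₚ = √(GM · (2/rₚ − 1/a)) = √(3.617e+13 · (2/2.307e+07 − 1/2.39635e+08)) m/s ≈ 1728 m/s = 1.728 km/s.
vₐ = √(GM · (2/rₐ − 1/a)) = √(3.617e+13 · (2/4.562e+08 − 1/2.39635e+08)) m/s ≈ 87.37 m/s = 87.37 m/s.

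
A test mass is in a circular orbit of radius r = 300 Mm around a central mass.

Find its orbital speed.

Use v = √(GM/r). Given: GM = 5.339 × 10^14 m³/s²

Convert to SI: r = 300 Mm = 3e+08 m.
For a circular orbit, gravity supplies the centripetal force, so v = √(GM / r).
v = √(5.339e+14 / 3e+08) m/s ≈ 1334 m/s = 1.334 km/s.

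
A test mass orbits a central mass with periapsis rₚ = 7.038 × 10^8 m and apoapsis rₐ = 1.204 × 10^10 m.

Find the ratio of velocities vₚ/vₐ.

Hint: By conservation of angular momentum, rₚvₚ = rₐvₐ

Conservation of angular momentum gives rₚvₚ = rₐvₐ, so vₚ/vₐ = rₐ/rₚ.
vₚ/vₐ = 1.204e+10 / 7.038e+08 ≈ 17.11.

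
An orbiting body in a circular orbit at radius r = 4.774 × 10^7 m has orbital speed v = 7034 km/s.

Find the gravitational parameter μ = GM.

Convert to SI: v = 7034 km/s = 7.034e+06 m/s.
For a circular orbit v² = GM/r, so GM = v² · r.
GM = (7.034e+06)² · 4.774e+07 m³/s² ≈ 2.362e+21 m³/s² = 2.362 × 10^21 m³/s².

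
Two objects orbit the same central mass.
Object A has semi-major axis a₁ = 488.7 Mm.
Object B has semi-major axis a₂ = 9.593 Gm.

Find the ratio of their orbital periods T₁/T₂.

Convert to SI: a₁ = 488.7 Mm = 4.887e+08 m; a₂ = 9.593 Gm = 9.593e+09 m.
From Kepler's third law, (T₁/T₂)² = (a₁/a₂)³, so T₁/T₂ = (a₁/a₂)^(3/2).
a₁/a₂ = 4.887e+08 / 9.593e+09 = 0.0509434.
T₁/T₂ = (0.0509434)^(3/2) ≈ 0.0115.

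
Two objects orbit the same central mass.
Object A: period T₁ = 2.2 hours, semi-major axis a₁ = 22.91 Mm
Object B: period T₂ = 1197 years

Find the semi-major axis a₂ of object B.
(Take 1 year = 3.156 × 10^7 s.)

Convert to SI: T₁ = 2.2 hours = 7920 s; a₁ = 22.91 Mm = 2.291e+07 m; T₂ = 1197 years = 3.77773e+10 s.
Kepler's third law: (T₁/T₂)² = (a₁/a₂)³ ⇒ a₂ = a₁ · (T₂/T₁)^(2/3).
T₂/T₁ = 3.77773e+10 / 7920 = 4.76986e+06.
a₂ = 2.291e+07 · (4.76986e+06)^(2/3) m ≈ 6.492e+11 m = 649.2 Gm.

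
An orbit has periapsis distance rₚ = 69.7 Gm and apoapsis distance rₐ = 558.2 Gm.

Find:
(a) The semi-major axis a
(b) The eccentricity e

Convert to SI: rₚ = 69.7 Gm = 6.97e+10 m; rₐ = 558.2 Gm = 5.582e+11 m.
(a) a = (rₚ + rₐ) / 2 = (6.97e+10 + 5.582e+11) / 2 ≈ 3.14e+11 m = 313.9 Gm.
(b) e = (rₐ − rₚ) / (rₐ + rₚ) = (5.582e+11 − 6.97e+10) / (5.582e+11 + 6.97e+10) ≈ 0.778.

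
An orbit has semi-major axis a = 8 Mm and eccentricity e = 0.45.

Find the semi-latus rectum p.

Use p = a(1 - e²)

Convert to SI: a = 8 Mm = 8e+06 m.
p = a (1 − e²).
p = 8e+06 · (1 − (0.45)²) = 8e+06 · 0.7975 ≈ 6.38e+06 m = 6.38 Mm.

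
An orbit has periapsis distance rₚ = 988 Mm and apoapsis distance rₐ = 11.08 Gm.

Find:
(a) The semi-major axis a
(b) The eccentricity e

Convert to SI: rₚ = 988 Mm = 9.88e+08 m; rₐ = 11.08 Gm = 1.108e+10 m.
(a) a = (rₚ + rₐ) / 2 = (9.88e+08 + 1.108e+10) / 2 ≈ 6.034e+09 m = 6.034 Gm.
(b) e = (rₐ − rₚ) / (rₐ + rₚ) = (1.108e+10 − 9.88e+08) / (1.108e+10 + 9.88e+08) ≈ 0.8363.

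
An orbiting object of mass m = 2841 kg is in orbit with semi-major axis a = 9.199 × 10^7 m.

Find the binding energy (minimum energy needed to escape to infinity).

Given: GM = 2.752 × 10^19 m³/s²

Total orbital energy is E = −GMm/(2a); binding energy is E_bind = −E = GMm/(2a).
E_bind = 2.752e+19 · 2841 / (2 · 9.199e+07) J ≈ 4.25e+14 J = 425 TJ.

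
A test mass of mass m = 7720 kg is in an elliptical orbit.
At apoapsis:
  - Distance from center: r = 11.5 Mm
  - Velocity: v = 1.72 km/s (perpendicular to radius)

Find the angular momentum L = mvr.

Convert to SI: r = 11.5 Mm = 1.15e+07 m; v = 1.72 km/s = 1720 m/s.
Since v is perpendicular to r, L = m · v · r.
L = 7720 · 1720 · 1.15e+07 kg·m²/s ≈ 1.527e+14 kg·m²/s.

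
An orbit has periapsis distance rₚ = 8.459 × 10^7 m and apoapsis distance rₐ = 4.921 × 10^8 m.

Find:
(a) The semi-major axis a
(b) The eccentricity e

(a) a = (rₚ + rₐ) / 2 = (8.459e+07 + 4.921e+08) / 2 ≈ 2.883e+08 m = 2.883 × 10^8 m.
(b) e = (rₐ − rₚ) / (rₐ + rₚ) = (4.921e+08 − 8.459e+07) / (4.921e+08 + 8.459e+07) ≈ 0.7066.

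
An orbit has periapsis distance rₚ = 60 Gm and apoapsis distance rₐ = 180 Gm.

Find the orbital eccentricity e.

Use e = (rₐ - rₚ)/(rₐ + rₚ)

Convert to SI: rₚ = 60 Gm = 6e+10 m; rₐ = 180 Gm = 1.8e+11 m.
e = (rₐ − rₚ) / (rₐ + rₚ).
e = (1.8e+11 − 6e+10) / (1.8e+11 + 6e+10) = 1.2e+11 / 2.4e+11 ≈ 0.5.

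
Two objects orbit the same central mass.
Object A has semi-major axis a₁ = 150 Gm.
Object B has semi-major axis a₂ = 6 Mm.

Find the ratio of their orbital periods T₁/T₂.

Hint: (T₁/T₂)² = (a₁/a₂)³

Convert to SI: a₁ = 150 Gm = 1.5e+11 m; a₂ = 6 Mm = 6e+06 m.
From Kepler's third law, (T₁/T₂)² = (a₁/a₂)³, so T₁/T₂ = (a₁/a₂)^(3/2).
a₁/a₂ = 1.5e+11 / 6e+06 = 25000.
T₁/T₂ = (25000)^(3/2) ≈ 3.953e+06.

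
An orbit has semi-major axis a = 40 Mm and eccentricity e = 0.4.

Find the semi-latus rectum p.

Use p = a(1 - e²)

Convert to SI: a = 40 Mm = 4e+07 m.
p = a (1 − e²).
p = 4e+07 · (1 − (0.4)²) = 4e+07 · 0.84 ≈ 3.36e+07 m = 33.6 Mm.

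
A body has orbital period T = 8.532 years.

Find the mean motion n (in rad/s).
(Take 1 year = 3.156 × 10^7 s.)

Convert to SI: T = 8.532 years = 2.6927e+08 s.
n = 2π / T.
n = 2π / 2.6927e+08 s ≈ 2.333e-08 rad/s.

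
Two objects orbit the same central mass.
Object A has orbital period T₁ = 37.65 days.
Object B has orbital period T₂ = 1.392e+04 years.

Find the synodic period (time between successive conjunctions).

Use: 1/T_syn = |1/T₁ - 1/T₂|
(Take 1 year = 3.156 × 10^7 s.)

Convert to SI: T₁ = 37.65 days = 3.25296e+06 s; T₂ = 1.392e+04 years = 4.39315e+11 s.
T_syn = |T₁ · T₂ / (T₁ − T₂)|.
T_syn = |3.25296e+06 · 4.39315e+11 / (3.25296e+06 − 4.39315e+11)| s ≈ 3.253e+06 s = 37.65 days.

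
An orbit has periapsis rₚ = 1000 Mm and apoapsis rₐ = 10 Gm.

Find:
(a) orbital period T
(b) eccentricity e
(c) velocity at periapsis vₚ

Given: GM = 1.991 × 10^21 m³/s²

Convert to SI: rₚ = 1000 Mm = 1e+09 m; rₐ = 10 Gm = 1e+10 m.
(a) With a = (rₚ + rₐ)/2 = 5.5e+09 m, T = 2π √(a³/GM) = 2π √((5.5e+09)³/1.991e+21) s ≈ 5.744e+04 s
(b) e = (rₐ − rₚ)/(rₐ + rₚ) = (1e+10 − 1e+09)/(1e+10 + 1e+09) ≈ 0.8182
(c) With a = (rₚ + rₐ)/2 = 5.5e+09 m, vₚ = √(GM (2/rₚ − 1/a)) = √(1.991e+21 · (2/1e+09 − 1/5.5e+09)) m/s ≈ 1.903e+06 m/s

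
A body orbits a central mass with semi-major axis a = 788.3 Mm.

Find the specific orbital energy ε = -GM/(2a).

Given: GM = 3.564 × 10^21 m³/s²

Convert to SI: a = 788.3 Mm = 7.883e+08 m.
ε = −GM / (2a).
ε = −3.564e+21 / (2 · 7.883e+08) J/kg ≈ -2.261e+12 J/kg = -2261 GJ/kg.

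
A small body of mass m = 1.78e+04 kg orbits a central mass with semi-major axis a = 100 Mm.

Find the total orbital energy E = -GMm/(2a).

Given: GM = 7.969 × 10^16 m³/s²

Convert to SI: a = 100 Mm = 1e+08 m.
E = −GMm / (2a).
E = −7.969e+16 · 1.78e+04 / (2 · 1e+08) J ≈ -7.092e+12 J = -7.092 TJ.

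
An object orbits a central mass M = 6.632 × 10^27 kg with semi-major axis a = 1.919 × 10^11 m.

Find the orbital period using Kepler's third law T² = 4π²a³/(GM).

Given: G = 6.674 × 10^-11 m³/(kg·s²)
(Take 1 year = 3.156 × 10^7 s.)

GM = G · M = 6.674e-11 · 6.632e+27 = 4.4262e+17 m³/s².
Kepler's third law: T = 2π √(a³ / GM).
Substituting a = 1.919e+11 m and GM = 4.4262e+17 m³/s²:
T = 2π √((1.919e+11)³ / 4.4262e+17) s
T ≈ 7.939e+08 s = 25.16 years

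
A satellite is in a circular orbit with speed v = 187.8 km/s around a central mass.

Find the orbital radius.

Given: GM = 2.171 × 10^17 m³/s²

Convert to SI: v = 187.8 km/s = 187800 m/s.
For a circular orbit, v² = GM / r, so r = GM / v².
r = 2.171e+17 / (187800)² m ≈ 6.156e+06 m = 6.156 Mm.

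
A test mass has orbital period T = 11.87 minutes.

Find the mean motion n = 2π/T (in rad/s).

Convert to SI: T = 11.87 minutes = 712.2 s.
n = 2π / T.
n = 2π / 712.2 s ≈ 0.008822 rad/s.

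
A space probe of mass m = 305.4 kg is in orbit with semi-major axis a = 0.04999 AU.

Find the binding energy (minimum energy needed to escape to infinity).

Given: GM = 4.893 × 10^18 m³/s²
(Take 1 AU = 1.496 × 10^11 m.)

Convert to SI: a = 0.04999 AU = 7.4785e+09 m.
Total orbital energy is E = −GMm/(2a); binding energy is E_bind = −E = GMm/(2a).
E_bind = 4.893e+18 · 305.4 / (2 · 7.4785e+09) J ≈ 9.991e+10 J = 99.91 GJ.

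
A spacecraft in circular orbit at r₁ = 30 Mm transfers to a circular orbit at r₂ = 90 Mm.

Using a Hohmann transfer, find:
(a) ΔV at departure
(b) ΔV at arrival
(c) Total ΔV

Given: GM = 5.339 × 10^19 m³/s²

Convert to SI: r₁ = 30 Mm = 3e+07 m; r₂ = 90 Mm = 9e+07 m.
Transfer semi-major axis: a_t = (r₁ + r₂)/2 = (3e+07 + 9e+07)/2 = 6e+07 m.
Circular speeds: v₁ = √(GM/r₁) = 1.33404e+06 m/s, v₂ = √(GM/r₂) = 770209 m/s.
Transfer speeds (vis-viva v² = GM(2/r − 1/a_t)): v₁ᵗ = 1.63386e+06 m/s, v₂ᵗ = 544620 m/s.
(a) ΔV₁ = |v₁ᵗ − v₁| ≈ 2.998e+05 m/s = 299.8 km/s.
(b) ΔV₂ = |v₂ − v₂ᵗ| ≈ 2.256e+05 m/s = 225.6 km/s.
(c) ΔV_total = ΔV₁ + ΔV₂ ≈ 5.254e+05 m/s = 525.4 km/s.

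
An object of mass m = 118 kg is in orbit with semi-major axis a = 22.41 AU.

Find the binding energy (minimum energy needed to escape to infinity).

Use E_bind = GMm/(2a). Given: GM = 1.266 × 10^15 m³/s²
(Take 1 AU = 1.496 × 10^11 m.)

Convert to SI: a = 22.41 AU = 3.35254e+12 m.
Total orbital energy is E = −GMm/(2a); binding energy is E_bind = −E = GMm/(2a).
E_bind = 1.266e+15 · 118 / (2 · 3.35254e+12) J ≈ 2.228e+04 J = 22.28 kJ.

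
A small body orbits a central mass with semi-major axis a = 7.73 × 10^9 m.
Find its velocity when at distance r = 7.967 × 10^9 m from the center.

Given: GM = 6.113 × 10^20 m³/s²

Vis-viva: v = √(GM · (2/r − 1/a)).
2/r − 1/a = 2/7.967e+09 − 1/7.73e+09 = 1.21669e-10 m⁻¹.
v = √(6.113e+20 · 1.21669e-10) m/s ≈ 2.727e+05 m/s = 272.7 km/s.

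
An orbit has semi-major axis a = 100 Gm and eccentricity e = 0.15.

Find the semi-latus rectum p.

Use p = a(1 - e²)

Convert to SI: a = 100 Gm = 1e+11 m.
p = a (1 − e²).
p = 1e+11 · (1 − (0.15)²) = 1e+11 · 0.9775 ≈ 9.775e+10 m = 97.75 Gm.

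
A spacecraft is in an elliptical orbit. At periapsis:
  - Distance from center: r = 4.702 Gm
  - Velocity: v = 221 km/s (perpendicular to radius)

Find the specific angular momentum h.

Convert to SI: r = 4.702 Gm = 4.702e+09 m; v = 221 km/s = 221000 m/s.
With v perpendicular to r, h = r · v.
h = 4.702e+09 · 221000 m²/s ≈ 1.039e+15 m²/s.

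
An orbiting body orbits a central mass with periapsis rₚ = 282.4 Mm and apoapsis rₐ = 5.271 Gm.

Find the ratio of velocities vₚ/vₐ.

Convert to SI: rₚ = 282.4 Mm = 2.824e+08 m; rₐ = 5.271 Gm = 5.271e+09 m.
Conservation of angular momentum gives rₚvₚ = rₐvₐ, so vₚ/vₐ = rₐ/rₚ.
vₚ/vₐ = 5.271e+09 / 2.824e+08 ≈ 18.67.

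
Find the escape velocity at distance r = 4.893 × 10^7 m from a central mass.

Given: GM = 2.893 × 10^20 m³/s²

Escape velocity comes from setting total energy to zero: ½v² − GM/r = 0 ⇒ v_esc = √(2GM / r).
v_esc = √(2 · 2.893e+20 / 4.893e+07) m/s ≈ 3.439e+06 m/s = 3439 km/s.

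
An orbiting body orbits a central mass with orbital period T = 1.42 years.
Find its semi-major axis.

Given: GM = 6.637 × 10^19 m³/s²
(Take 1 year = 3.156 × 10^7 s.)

Convert to SI: T = 1.42 years = 4.48152e+07 s.
Invert Kepler's third law: a = (GM · T² / (4π²))^(1/3).
Substituting T = 4.48152e+07 s and GM = 6.637e+19 m³/s²:
a = (6.637e+19 · (4.48152e+07)² / (4π²))^(1/3) m
a ≈ 1.5e+11 m = 150 Gm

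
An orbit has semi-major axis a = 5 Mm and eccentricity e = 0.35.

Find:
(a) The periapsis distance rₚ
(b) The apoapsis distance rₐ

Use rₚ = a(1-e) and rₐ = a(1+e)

Convert to SI: a = 5 Mm = 5e+06 m.
(a) rₚ = a(1 − e) = 5e+06 · (1 − 0.35) = 5e+06 · 0.65 ≈ 3.25e+06 m = 3.25 Mm.
(b) rₐ = a(1 + e) = 5e+06 · (1 + 0.35) = 5e+06 · 1.35 ≈ 6.75e+06 m = 6.75 Mm.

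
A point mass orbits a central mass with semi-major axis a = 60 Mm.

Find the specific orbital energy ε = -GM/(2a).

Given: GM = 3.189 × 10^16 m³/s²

Convert to SI: a = 60 Mm = 6e+07 m.
ε = −GM / (2a).
ε = −3.189e+16 / (2 · 6e+07) J/kg ≈ -2.658e+08 J/kg = -265.8 MJ/kg.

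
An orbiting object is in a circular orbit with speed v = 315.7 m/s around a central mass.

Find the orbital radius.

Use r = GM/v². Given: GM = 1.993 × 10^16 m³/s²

For a circular orbit, v² = GM / r, so r = GM / v².
r = 1.993e+16 / (315.7)² m ≈ 2e+11 m = 200 Gm.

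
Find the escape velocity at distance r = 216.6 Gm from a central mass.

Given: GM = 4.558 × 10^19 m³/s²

Convert to SI: r = 216.6 Gm = 2.166e+11 m.
Escape velocity comes from setting total energy to zero: ½v² − GM/r = 0 ⇒ v_esc = √(2GM / r).
v_esc = √(2 · 4.558e+19 / 2.166e+11) m/s ≈ 2.052e+04 m/s = 20.52 km/s.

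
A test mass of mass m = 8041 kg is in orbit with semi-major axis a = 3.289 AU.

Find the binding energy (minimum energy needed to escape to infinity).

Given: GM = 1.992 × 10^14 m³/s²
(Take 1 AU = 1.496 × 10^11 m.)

Convert to SI: a = 3.289 AU = 4.92034e+11 m.
Total orbital energy is E = −GMm/(2a); binding energy is E_bind = −E = GMm/(2a).
E_bind = 1.992e+14 · 8041 / (2 · 4.92034e+11) J ≈ 1.628e+06 J = 1.628 MJ.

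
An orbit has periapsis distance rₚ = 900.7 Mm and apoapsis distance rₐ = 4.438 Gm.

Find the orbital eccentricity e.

Convert to SI: rₚ = 900.7 Mm = 9.007e+08 m; rₐ = 4.438 Gm = 4.438e+09 m.
e = (rₐ − rₚ) / (rₐ + rₚ).
e = (4.438e+09 − 9.007e+08) / (4.438e+09 + 9.007e+08) = 3.5373e+09 / 5.3387e+09 ≈ 0.6626.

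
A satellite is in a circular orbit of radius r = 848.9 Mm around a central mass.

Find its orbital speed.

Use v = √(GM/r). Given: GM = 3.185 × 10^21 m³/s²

Convert to SI: r = 848.9 Mm = 8.489e+08 m.
For a circular orbit, gravity supplies the centripetal force, so v = √(GM / r).
v = √(3.185e+21 / 8.489e+08) m/s ≈ 1.937e+06 m/s = 1937 km/s.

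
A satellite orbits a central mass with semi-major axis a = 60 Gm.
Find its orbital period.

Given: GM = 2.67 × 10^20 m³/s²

Convert to SI: a = 60 Gm = 6e+10 m.
Kepler's third law: T = 2π √(a³ / GM).
Substituting a = 6e+10 m and GM = 2.67e+20 m³/s²:
T = 2π √((6e+10)³ / 2.67e+20) s
T ≈ 5.651e+06 s = 65.41 days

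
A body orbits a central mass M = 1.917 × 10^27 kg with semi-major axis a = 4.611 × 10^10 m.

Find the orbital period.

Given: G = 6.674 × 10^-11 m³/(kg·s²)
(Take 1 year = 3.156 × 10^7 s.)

GM = G · M = 6.674e-11 · 1.917e+27 = 1.27941e+17 m³/s².
Kepler's third law: T = 2π √(a³ / GM).
Substituting a = 4.611e+10 m and GM = 1.27941e+17 m³/s²:
T = 2π √((4.611e+10)³ / 1.27941e+17) s
T ≈ 1.739e+08 s = 5.511 years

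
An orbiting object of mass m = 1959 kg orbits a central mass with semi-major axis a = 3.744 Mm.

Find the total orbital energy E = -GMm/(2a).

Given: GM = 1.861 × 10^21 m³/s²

Convert to SI: a = 3.744 Mm = 3.744e+06 m.
E = −GMm / (2a).
E = −1.861e+21 · 1959 / (2 · 3.744e+06) J ≈ -4.869e+17 J = -486.9 PJ.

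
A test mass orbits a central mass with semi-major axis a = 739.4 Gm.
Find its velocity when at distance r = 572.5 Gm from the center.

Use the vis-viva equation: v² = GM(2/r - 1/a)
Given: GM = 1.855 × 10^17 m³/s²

Convert to SI: a = 739.4 Gm = 7.394e+11 m; r = 572.5 Gm = 5.725e+11 m.
Vis-viva: v = √(GM · (2/r − 1/a)).
2/r − 1/a = 2/5.725e+11 − 1/7.394e+11 = 2.141e-12 m⁻¹.
v = √(1.855e+17 · 2.141e-12) m/s ≈ 630.2 m/s = 630.2 m/s.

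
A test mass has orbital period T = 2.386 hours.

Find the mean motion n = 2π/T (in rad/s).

Convert to SI: T = 2.386 hours = 8589.6 s.
n = 2π / T.
n = 2π / 8589.6 s ≈ 0.0007315 rad/s.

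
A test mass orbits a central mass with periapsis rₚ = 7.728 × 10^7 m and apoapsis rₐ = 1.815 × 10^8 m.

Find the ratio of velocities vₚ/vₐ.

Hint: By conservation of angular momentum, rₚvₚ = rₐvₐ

Conservation of angular momentum gives rₚvₚ = rₐvₐ, so vₚ/vₐ = rₐ/rₚ.
vₚ/vₐ = 1.815e+08 / 7.728e+07 ≈ 2.349.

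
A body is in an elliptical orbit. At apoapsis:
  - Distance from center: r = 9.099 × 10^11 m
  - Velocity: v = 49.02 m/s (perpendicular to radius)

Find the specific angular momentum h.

With v perpendicular to r, h = r · v.
h = 9.099e+11 · 49.02 m²/s ≈ 4.46e+13 m²/s.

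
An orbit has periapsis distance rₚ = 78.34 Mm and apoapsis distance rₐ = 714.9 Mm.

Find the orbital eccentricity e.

Convert to SI: rₚ = 78.34 Mm = 7.834e+07 m; rₐ = 714.9 Mm = 7.149e+08 m.
e = (rₐ − rₚ) / (rₐ + rₚ).
e = (7.149e+08 − 7.834e+07) / (7.149e+08 + 7.834e+07) = 6.3656e+08 / 7.9324e+08 ≈ 0.8025.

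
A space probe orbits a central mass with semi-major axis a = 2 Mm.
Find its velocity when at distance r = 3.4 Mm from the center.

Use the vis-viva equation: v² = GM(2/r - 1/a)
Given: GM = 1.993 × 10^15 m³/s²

Convert to SI: a = 2 Mm = 2e+06 m; r = 3.4 Mm = 3.4e+06 m.
Vis-viva: v = √(GM · (2/r − 1/a)).
2/r − 1/a = 2/3.4e+06 − 1/2e+06 = 8.82353e-08 m⁻¹.
v = √(1.993e+15 · 8.82353e-08) m/s ≈ 1.326e+04 m/s = 13.26 km/s.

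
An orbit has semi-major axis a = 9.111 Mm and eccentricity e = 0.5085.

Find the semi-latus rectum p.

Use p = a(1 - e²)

Convert to SI: a = 9.111 Mm = 9.111e+06 m.
p = a (1 − e²).
p = 9.111e+06 · (1 − (0.5085)²) = 9.111e+06 · 0.741428 ≈ 6.755e+06 m = 6.755 Mm.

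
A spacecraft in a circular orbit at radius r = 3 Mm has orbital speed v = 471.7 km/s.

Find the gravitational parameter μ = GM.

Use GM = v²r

Convert to SI: r = 3 Mm = 3e+06 m; v = 471.7 km/s = 471700 m/s.
For a circular orbit v² = GM/r, so GM = v² · r.
GM = (471700)² · 3e+06 m³/s² ≈ 6.675e+17 m³/s² = 6.675 × 10^17 m³/s².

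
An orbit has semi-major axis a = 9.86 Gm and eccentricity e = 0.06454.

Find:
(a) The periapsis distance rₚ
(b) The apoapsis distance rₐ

Convert to SI: a = 9.86 Gm = 9.86e+09 m.
(a) rₚ = a(1 − e) = 9.86e+09 · (1 − 0.06454) = 9.86e+09 · 0.93546 ≈ 9.224e+09 m = 9.224 Gm.
(b) rₐ = a(1 + e) = 9.86e+09 · (1 + 0.06454) = 9.86e+09 · 1.06454 ≈ 1.05e+10 m = 10.5 Gm.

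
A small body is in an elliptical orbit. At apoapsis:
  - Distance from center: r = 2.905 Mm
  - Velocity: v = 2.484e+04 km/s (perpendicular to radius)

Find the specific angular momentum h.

Convert to SI: r = 2.905 Mm = 2.905e+06 m; v = 2.484e+04 km/s = 2.484e+07 m/s.
With v perpendicular to r, h = r · v.
h = 2.905e+06 · 2.484e+07 m²/s ≈ 7.216e+13 m²/s.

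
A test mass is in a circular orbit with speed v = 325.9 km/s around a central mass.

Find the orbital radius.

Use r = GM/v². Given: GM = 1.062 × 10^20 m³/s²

Convert to SI: v = 325.9 km/s = 325900 m/s.
For a circular orbit, v² = GM / r, so r = GM / v².
r = 1.062e+20 / (325900)² m ≈ 9.999e+08 m = 999.9 Mm.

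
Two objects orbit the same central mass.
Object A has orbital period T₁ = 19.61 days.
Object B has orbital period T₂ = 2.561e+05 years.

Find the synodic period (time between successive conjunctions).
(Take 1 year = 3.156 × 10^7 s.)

Convert to SI: T₁ = 19.61 days = 1.6943e+06 s; T₂ = 2.561e+05 years = 8.08252e+12 s.
T_syn = |T₁ · T₂ / (T₁ − T₂)|.
T_syn = |1.6943e+06 · 8.08252e+12 / (1.6943e+06 − 8.08252e+12)| s ≈ 1.694e+06 s = 19.61 days.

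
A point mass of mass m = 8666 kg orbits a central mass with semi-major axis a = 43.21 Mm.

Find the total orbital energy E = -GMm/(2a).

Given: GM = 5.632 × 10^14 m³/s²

Convert to SI: a = 43.21 Mm = 4.321e+07 m.
E = −GMm / (2a).
E = −5.632e+14 · 8666 / (2 · 4.321e+07) J ≈ -5.648e+10 J = -56.48 GJ.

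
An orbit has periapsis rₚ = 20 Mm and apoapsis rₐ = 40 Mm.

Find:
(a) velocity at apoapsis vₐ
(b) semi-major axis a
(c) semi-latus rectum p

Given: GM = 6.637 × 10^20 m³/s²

Convert to SI: rₚ = 20 Mm = 2e+07 m; rₐ = 40 Mm = 4e+07 m.
(a) With a = (rₚ + rₐ)/2 = 3e+07 m, vₐ = √(GM (2/rₐ − 1/a)) = √(6.637e+20 · (2/4e+07 − 1/3e+07)) m/s ≈ 3.326e+06 m/s
(b) a = (rₚ + rₐ)/2 = (2e+07 + 4e+07)/2 ≈ 3e+07 m
(c) From a = (rₚ + rₐ)/2 = 3e+07 m and e = (rₐ − rₚ)/(rₐ + rₚ) = 0.333333, p = a(1 − e²) = 3e+07 · (1 − (0.333333)²) ≈ 2.667e+07 m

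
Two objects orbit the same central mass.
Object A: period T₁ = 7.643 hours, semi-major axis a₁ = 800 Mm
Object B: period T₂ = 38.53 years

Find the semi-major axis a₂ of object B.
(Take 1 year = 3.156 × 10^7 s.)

Convert to SI: T₁ = 7.643 hours = 27514.8 s; a₁ = 800 Mm = 8e+08 m; T₂ = 38.53 years = 1.21601e+09 s.
Kepler's third law: (T₁/T₂)² = (a₁/a₂)³ ⇒ a₂ = a₁ · (T₂/T₁)^(2/3).
T₂/T₁ = 1.21601e+09 / 27514.8 = 44194.6.
a₂ = 8e+08 · (44194.6)^(2/3) m ≈ 1e+12 m = 1 Tm.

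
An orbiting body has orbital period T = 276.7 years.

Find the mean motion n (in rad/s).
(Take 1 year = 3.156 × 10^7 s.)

Convert to SI: T = 276.7 years = 8.73265e+09 s.
n = 2π / T.
n = 2π / 8.73265e+09 s ≈ 7.195e-10 rad/s.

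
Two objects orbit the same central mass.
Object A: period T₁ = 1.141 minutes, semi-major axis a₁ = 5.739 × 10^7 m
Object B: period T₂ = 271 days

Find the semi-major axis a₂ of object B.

Convert to SI: T₁ = 1.141 minutes = 68.46 s; T₂ = 271 days = 2.34144e+07 s.
Kepler's third law: (T₁/T₂)² = (a₁/a₂)³ ⇒ a₂ = a₁ · (T₂/T₁)^(2/3).
T₂/T₁ = 2.34144e+07 / 68.46 = 342016.
a₂ = 5.739e+07 · (342016)^(2/3) m ≈ 2.807e+11 m = 2.807 × 10^11 m.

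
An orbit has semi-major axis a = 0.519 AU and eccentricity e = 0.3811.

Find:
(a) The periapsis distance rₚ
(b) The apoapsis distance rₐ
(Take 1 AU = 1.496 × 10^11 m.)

Convert to SI: a = 0.519 AU = 7.76424e+10 m.
(a) rₚ = a(1 − e) = 7.76424e+10 · (1 − 0.3811) = 7.76424e+10 · 0.6189 ≈ 4.805e+10 m = 0.3212 AU.
(b) rₐ = a(1 + e) = 7.76424e+10 · (1 + 0.3811) = 7.76424e+10 · 1.3811 ≈ 1.072e+11 m = 0.7168 AU.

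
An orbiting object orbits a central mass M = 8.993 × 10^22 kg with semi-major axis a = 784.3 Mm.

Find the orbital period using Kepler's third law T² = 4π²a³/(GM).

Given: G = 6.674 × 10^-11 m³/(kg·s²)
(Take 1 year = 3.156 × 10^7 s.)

Convert to SI: a = 784.3 Mm = 7.843e+08 m.
GM = G · M = 6.674e-11 · 8.993e+22 = 6.00193e+12 m³/s².
Kepler's third law: T = 2π √(a³ / GM).
Substituting a = 7.843e+08 m and GM = 6.00193e+12 m³/s²:
T = 2π √((7.843e+08)³ / 6.00193e+12) s
T ≈ 5.633e+07 s = 1.785 years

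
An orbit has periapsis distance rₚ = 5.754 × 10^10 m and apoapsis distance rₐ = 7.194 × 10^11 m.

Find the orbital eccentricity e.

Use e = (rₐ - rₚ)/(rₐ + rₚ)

e = (rₐ − rₚ) / (rₐ + rₚ).
e = (7.194e+11 − 5.754e+10) / (7.194e+11 + 5.754e+10) = 6.6186e+11 / 7.7694e+11 ≈ 0.8519.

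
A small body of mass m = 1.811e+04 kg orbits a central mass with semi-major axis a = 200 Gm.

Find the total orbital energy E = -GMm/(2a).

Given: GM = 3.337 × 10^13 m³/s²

Convert to SI: a = 200 Gm = 2e+11 m.
E = −GMm / (2a).
E = −3.337e+13 · 1.811e+04 / (2 · 2e+11) J ≈ -1.511e+06 J = -1.511 MJ.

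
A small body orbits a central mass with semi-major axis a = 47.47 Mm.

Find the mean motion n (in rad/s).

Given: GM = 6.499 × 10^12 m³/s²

Convert to SI: a = 47.47 Mm = 4.747e+07 m.
n = √(GM / a³).
n = √(6.499e+12 / (4.747e+07)³) rad/s ≈ 7.795e-06 rad/s.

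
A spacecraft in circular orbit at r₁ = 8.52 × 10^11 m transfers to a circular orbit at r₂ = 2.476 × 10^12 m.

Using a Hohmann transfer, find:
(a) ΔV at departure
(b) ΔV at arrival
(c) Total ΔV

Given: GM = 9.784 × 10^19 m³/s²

Transfer semi-major axis: a_t = (r₁ + r₂)/2 = (8.52e+11 + 2.476e+12)/2 = 1.664e+12 m.
Circular speeds: v₁ = √(GM/r₁) = 10716.1 m/s, v₂ = √(GM/r₂) = 6286.12 m/s.
Transfer speeds (vis-viva v² = GM(2/r − 1/a_t)): v₁ᵗ = 13071.9 m/s, v₂ᵗ = 4498.07 m/s.
(a) ΔV₁ = |v₁ᵗ − v₁| ≈ 2356 m/s = 2.356 km/s.
(b) ΔV₂ = |v₂ − v₂ᵗ| ≈ 1788 m/s = 1.788 km/s.
(c) ΔV_total = ΔV₁ + ΔV₂ ≈ 4144 m/s = 4.144 km/s.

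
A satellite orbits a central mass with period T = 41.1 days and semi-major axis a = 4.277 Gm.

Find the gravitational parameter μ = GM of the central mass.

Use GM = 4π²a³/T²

Convert to SI: T = 41.1 days = 3.55104e+06 s; a = 4.277 Gm = 4.277e+09 m.
GM = 4π² · a³ / T².
GM = 4π² · (4.277e+09)³ / (3.55104e+06)² m³/s² ≈ 2.449e+17 m³/s² = 2.449 × 10^17 m³/s².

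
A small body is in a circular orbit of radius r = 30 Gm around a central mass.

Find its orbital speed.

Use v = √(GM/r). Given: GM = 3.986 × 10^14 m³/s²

Convert to SI: r = 30 Gm = 3e+10 m.
For a circular orbit, gravity supplies the centripetal force, so v = √(GM / r).
v = √(3.986e+14 / 3e+10) m/s ≈ 115.3 m/s = 115.3 m/s.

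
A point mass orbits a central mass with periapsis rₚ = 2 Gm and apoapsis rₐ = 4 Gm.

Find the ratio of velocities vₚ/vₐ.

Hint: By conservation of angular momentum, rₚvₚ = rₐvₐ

Convert to SI: rₚ = 2 Gm = 2e+09 m; rₐ = 4 Gm = 4e+09 m.
Conservation of angular momentum gives rₚvₚ = rₐvₐ, so vₚ/vₐ = rₐ/rₚ.
vₚ/vₐ = 4e+09 / 2e+09 ≈ 2.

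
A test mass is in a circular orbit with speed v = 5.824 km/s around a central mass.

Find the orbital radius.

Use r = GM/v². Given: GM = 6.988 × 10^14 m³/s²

Convert to SI: v = 5.824 km/s = 5824 m/s.
For a circular orbit, v² = GM / r, so r = GM / v².
r = 6.988e+14 / (5824)² m ≈ 2.06e+07 m = 2.06 × 10^7 m.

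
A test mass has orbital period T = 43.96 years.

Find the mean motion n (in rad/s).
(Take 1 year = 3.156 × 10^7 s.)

Convert to SI: T = 43.96 years = 1.38738e+09 s.
n = 2π / T.
n = 2π / 1.38738e+09 s ≈ 4.529e-09 rad/s.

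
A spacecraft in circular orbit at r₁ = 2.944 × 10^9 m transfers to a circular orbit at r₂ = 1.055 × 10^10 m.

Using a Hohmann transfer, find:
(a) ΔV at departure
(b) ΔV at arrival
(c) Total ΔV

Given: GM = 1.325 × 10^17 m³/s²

Transfer semi-major axis: a_t = (r₁ + r₂)/2 = (2.944e+09 + 1.055e+10)/2 = 6.747e+09 m.
Circular speeds: v₁ = √(GM/r₁) = 6708.71 m/s, v₂ = √(GM/r₂) = 3543.9 m/s.
Transfer speeds (vis-viva v² = GM(2/r − 1/a_t)): v₁ᵗ = 8388.99 m/s, v₂ᵗ = 2340.97 m/s.
(a) ΔV₁ = |v₁ᵗ − v₁| ≈ 1680 m/s = 1.68 km/s.
(b) ΔV₂ = |v₂ − v₂ᵗ| ≈ 1203 m/s = 1.203 km/s.
(c) ΔV_total = ΔV₁ + ΔV₂ ≈ 2883 m/s = 2.883 km/s.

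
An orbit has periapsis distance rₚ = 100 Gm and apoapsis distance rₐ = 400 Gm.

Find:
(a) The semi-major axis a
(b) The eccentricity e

Convert to SI: rₚ = 100 Gm = 1e+11 m; rₐ = 400 Gm = 4e+11 m.
(a) a = (rₚ + rₐ) / 2 = (1e+11 + 4e+11) / 2 ≈ 2.5e+11 m = 250 Gm.
(b) e = (rₐ − rₚ) / (rₐ + rₚ) = (4e+11 − 1e+11) / (4e+11 + 1e+11) ≈ 0.6.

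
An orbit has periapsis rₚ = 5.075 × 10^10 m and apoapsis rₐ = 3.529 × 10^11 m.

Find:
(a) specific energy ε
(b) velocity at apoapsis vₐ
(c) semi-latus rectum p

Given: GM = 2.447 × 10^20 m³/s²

(a) With a = (rₚ + rₐ)/2 = 2.01825e+11 m, ε = −GM/(2a) = −2.447e+20/(2 · 2.01825e+11) J/kg ≈ -6.062e+08 J/kg
(b) With a = (rₚ + rₐ)/2 = 2.01825e+11 m, vₐ = √(GM (2/rₐ − 1/a)) = √(2.447e+20 · (2/3.529e+11 − 1/2.01825e+11)) m/s ≈ 1.32e+04 m/s
(c) From a = (rₚ + rₐ)/2 = 2.01825e+11 m and e = (rₐ − rₚ)/(rₐ + rₚ) = 0.748545, p = a(1 − e²) = 2.01825e+11 · (1 − (0.748545)²) ≈ 8.874e+10 m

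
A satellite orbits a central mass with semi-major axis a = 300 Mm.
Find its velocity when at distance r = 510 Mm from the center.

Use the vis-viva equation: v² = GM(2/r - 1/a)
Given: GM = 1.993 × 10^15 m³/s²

Convert to SI: a = 300 Mm = 3e+08 m; r = 510 Mm = 5.1e+08 m.
Vis-viva: v = √(GM · (2/r − 1/a)).
2/r − 1/a = 2/5.1e+08 − 1/3e+08 = 5.88235e-10 m⁻¹.
v = √(1.993e+15 · 5.88235e-10) m/s ≈ 1083 m/s = 1.083 km/s.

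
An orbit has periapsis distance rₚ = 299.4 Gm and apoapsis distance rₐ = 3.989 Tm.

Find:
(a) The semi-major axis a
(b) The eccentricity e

Convert to SI: rₚ = 299.4 Gm = 2.994e+11 m; rₐ = 3.989 Tm = 3.989e+12 m.
(a) a = (rₚ + rₐ) / 2 = (2.994e+11 + 3.989e+12) / 2 ≈ 2.144e+12 m = 2.144 Tm.
(b) e = (rₐ − rₚ) / (rₐ + rₚ) = (3.989e+12 − 2.994e+11) / (3.989e+12 + 2.994e+11) ≈ 0.8604.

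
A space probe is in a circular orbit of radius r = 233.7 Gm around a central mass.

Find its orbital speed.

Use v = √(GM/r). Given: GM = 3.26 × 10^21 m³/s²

Convert to SI: r = 233.7 Gm = 2.337e+11 m.
For a circular orbit, gravity supplies the centripetal force, so v = √(GM / r).
v = √(3.26e+21 / 2.337e+11) m/s ≈ 1.181e+05 m/s = 118.1 km/s.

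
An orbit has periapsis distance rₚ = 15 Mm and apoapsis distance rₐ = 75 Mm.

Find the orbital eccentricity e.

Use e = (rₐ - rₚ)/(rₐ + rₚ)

Convert to SI: rₚ = 15 Mm = 1.5e+07 m; rₐ = 75 Mm = 7.5e+07 m.
e = (rₐ − rₚ) / (rₐ + rₚ).
e = (7.5e+07 − 1.5e+07) / (7.5e+07 + 1.5e+07) = 6e+07 / 9e+07 ≈ 0.6667.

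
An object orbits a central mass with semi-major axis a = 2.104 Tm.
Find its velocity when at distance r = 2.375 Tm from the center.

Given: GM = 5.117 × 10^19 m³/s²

Convert to SI: a = 2.104 Tm = 2.104e+12 m; r = 2.375 Tm = 2.375e+12 m.
Vis-viva: v = √(GM · (2/r − 1/a)).
2/r − 1/a = 2/2.375e+12 − 1/2.104e+12 = 3.6682e-13 m⁻¹.
v = √(5.117e+19 · 3.6682e-13) m/s ≈ 4332 m/s = 4.332 km/s.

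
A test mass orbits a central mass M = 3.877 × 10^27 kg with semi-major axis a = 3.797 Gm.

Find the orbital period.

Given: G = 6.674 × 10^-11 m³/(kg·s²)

Convert to SI: a = 3.797 Gm = 3.797e+09 m.
GM = G · M = 6.674e-11 · 3.877e+27 = 2.58751e+17 m³/s².
Kepler's third law: T = 2π √(a³ / GM).
Substituting a = 3.797e+09 m and GM = 2.58751e+17 m³/s²:
T = 2π √((3.797e+09)³ / 2.58751e+17) s
T ≈ 2.89e+06 s = 33.45 days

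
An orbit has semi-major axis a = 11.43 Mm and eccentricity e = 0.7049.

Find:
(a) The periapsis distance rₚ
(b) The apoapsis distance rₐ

Convert to SI: a = 11.43 Mm = 1.143e+07 m.
(a) rₚ = a(1 − e) = 1.143e+07 · (1 − 0.7049) = 1.143e+07 · 0.2951 ≈ 3.373e+06 m = 3.373 Mm.
(b) rₐ = a(1 + e) = 1.143e+07 · (1 + 0.7049) = 1.143e+07 · 1.7049 ≈ 1.949e+07 m = 19.49 Mm.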